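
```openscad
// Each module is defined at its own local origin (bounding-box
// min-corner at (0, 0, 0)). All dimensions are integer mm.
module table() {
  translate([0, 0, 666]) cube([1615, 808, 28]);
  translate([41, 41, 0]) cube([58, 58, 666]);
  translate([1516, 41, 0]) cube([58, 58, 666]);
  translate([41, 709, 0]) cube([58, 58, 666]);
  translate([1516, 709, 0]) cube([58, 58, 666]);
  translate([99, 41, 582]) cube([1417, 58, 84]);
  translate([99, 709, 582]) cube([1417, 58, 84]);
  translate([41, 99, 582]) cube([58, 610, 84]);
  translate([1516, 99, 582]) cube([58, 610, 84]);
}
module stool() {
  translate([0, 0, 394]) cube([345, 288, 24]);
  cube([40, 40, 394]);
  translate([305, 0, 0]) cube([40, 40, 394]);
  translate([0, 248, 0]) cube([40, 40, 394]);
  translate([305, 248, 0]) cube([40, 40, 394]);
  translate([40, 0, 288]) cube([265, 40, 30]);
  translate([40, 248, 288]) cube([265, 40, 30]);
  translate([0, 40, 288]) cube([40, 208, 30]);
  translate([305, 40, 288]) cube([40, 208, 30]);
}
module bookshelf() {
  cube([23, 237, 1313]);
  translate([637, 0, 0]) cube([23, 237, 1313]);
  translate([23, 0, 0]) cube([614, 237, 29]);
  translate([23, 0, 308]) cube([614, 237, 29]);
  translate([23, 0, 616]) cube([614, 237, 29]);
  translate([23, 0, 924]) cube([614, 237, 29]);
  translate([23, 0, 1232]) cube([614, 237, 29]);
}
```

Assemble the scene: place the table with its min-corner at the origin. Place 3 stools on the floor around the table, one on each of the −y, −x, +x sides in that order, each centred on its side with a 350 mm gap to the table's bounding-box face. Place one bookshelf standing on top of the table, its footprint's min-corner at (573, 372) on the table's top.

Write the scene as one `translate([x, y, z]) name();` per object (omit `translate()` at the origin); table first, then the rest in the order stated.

table();
translate([635, -638, 0]) stool();
translate([-695, 260, 0]) stool();
translate([1965, 260, 0]) stool();
translate([573, 372, 694]) bookshelf();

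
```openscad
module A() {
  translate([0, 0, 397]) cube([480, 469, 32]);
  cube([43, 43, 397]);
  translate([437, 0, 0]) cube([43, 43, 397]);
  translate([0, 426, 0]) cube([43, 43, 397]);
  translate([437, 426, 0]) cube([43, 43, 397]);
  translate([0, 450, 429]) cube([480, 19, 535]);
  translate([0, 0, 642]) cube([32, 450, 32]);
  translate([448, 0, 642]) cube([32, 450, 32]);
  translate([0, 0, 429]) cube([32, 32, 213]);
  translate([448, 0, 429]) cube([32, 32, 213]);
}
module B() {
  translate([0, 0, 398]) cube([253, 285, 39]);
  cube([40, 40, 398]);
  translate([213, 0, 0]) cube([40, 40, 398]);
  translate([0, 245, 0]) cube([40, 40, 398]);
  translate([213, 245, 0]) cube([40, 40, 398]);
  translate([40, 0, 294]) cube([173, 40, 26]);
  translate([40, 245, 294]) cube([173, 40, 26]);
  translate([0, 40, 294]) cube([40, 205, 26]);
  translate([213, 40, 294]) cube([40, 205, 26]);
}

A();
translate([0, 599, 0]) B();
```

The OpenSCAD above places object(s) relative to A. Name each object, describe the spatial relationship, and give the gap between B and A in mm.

A is a chair. B is a stool. The stool is on the floor beside the chair on its +y side. The gap between the stool and the chair is 130 mm.

The stool's nearest face is 130 mm from the chair's +y face.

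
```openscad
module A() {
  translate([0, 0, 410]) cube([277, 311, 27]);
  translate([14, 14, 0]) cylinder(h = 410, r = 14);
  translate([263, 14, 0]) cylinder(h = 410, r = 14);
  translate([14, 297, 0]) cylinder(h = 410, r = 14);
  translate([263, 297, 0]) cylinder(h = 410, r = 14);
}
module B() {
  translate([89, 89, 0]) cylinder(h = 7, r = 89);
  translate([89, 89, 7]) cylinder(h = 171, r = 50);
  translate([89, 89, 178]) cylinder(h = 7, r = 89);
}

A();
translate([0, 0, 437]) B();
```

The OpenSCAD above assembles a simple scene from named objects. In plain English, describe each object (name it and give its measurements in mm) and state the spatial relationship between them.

A is a four-legged stool. The seat is 277×311 mm, 27 mm thick, top at z = 437 mm. It stands on four round legs, each 28 mm in diameter, from z = 0 to the seat underside, each leg's axis is inset half a diameter from the nearest pair of seat edges (so the leg's bounding box is flush with the corner).

B is a spool: two coaxial disc flanges of radius 89 mm and thickness 7 mm, joined by a core cylinder of radius 50 mm and height 171 mm. The lower flange rests on z = 0 and the three cylinders share a vertical axis.

The spool is on top of the stool.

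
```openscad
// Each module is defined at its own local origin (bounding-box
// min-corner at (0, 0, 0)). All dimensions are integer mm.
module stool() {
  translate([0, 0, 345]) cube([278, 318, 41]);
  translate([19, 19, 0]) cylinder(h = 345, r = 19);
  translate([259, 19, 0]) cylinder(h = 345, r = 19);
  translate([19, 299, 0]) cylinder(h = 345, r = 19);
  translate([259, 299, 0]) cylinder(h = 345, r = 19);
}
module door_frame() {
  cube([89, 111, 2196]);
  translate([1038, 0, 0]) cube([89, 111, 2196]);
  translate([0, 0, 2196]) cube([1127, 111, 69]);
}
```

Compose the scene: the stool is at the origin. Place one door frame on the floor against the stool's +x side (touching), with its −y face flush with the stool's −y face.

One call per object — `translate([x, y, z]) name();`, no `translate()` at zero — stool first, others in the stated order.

stool();
translate([278, 0, 0]) door_frame();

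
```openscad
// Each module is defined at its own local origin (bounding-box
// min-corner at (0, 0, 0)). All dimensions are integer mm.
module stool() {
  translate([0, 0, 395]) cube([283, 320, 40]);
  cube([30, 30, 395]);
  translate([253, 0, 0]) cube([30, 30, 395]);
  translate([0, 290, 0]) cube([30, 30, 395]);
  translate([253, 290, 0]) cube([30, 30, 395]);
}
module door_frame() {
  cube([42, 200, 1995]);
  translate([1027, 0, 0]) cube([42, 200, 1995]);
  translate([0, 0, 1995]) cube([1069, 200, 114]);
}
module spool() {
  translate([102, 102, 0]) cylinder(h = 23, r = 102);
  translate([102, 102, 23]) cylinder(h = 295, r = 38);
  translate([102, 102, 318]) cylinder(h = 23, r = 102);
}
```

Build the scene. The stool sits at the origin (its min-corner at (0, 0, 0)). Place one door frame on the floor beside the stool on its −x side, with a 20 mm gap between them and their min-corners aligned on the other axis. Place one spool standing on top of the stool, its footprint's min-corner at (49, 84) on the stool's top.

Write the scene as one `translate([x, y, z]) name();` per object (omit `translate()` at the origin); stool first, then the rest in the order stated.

stool();
translate([-1089, 0, 0]) door_frame();
translate([49, 84, 435]) spool();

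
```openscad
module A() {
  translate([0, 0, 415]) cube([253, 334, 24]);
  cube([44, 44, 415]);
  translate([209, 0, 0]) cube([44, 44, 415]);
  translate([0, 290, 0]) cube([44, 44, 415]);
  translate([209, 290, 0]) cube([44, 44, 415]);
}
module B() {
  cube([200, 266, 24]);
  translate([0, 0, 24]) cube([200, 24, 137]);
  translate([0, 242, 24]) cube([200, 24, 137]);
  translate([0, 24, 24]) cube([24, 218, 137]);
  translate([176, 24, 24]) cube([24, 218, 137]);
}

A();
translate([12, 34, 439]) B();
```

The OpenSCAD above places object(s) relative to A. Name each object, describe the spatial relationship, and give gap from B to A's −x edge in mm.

The open box's min-x is at 12; the stool's min-x is 0; gap = 12 mm.

A is a stool. B is an open box. The open box is on top of the stool. The gap from the open box to the stool's −x edge is 12 mm.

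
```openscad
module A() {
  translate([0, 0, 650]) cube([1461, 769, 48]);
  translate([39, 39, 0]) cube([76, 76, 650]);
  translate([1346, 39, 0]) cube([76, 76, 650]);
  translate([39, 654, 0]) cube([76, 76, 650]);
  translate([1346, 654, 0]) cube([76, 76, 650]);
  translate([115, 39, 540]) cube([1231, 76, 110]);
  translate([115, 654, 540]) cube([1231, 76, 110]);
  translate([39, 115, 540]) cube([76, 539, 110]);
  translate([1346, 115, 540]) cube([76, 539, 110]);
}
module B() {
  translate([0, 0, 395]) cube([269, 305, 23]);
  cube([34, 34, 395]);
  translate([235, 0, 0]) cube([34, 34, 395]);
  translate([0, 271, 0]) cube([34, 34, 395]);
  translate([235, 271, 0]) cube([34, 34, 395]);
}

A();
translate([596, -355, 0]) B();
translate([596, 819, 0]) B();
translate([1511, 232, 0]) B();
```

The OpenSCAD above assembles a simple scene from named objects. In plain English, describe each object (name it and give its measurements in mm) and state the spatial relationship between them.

A is a table with a 1461×769 mm rectangular top, 48 mm thick, top surface at z = 698 mm, supported by four 76×76 mm square legs, each inset 39 mm from the nearest pair of top edges, running from the floor. Four apron rails, 76 mm thick and 110 mm tall, run between adjacent legs with their top edges flush with the underside of the top and their outer faces flush with the legs' outer faces.

B is a four-legged stool. The seat is a 269×305×23 mm slab whose top surface is at z = 418 mm; four square legs, each 34×34 mm in cross-section, run from the floor (z = 0) to the underside of the seat, each flush with a corner of the seat.

Three stools sit around the table at the −y, +y, +x sides.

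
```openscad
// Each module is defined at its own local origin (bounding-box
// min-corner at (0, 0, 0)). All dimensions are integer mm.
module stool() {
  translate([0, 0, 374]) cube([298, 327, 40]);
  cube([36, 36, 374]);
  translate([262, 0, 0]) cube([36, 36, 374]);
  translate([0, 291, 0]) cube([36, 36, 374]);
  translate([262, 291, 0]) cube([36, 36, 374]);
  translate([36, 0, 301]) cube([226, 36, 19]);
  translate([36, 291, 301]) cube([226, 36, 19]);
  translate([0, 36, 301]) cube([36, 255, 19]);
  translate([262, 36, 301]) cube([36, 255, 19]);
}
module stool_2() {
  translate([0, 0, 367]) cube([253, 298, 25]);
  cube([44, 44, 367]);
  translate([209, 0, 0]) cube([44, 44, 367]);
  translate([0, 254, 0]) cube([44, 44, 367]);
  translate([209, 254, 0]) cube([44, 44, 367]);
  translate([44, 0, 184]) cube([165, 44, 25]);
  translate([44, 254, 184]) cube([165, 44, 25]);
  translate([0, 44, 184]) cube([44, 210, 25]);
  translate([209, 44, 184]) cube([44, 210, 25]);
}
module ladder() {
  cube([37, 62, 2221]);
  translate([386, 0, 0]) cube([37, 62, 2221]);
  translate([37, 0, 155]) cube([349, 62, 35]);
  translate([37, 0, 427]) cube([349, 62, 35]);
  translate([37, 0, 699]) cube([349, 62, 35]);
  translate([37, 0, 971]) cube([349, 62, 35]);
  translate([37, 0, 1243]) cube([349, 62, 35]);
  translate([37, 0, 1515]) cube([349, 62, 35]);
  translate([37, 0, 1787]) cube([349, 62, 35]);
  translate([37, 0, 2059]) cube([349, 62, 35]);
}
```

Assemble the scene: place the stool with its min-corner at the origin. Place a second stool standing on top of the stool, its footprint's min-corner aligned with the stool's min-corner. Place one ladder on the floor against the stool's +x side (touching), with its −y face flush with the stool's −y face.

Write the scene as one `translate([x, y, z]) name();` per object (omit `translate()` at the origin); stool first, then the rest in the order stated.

stool();
translate([0, 0, 414]) stool_2();
translate([298, 0, 0]) ladder();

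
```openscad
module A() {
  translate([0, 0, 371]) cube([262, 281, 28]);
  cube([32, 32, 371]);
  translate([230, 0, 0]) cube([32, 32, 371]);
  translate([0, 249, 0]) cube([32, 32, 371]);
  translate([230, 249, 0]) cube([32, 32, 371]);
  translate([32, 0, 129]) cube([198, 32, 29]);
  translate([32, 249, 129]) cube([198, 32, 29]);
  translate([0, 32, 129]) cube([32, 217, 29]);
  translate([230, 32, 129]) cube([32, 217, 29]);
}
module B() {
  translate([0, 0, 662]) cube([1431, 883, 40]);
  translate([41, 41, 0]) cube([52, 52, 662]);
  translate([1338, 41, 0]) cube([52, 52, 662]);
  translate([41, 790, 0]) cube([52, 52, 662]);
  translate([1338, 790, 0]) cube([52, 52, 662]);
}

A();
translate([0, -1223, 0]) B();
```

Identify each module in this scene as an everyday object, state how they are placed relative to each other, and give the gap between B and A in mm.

A is a stool. B is a table. The table is on the floor beside the stool on its −y side. The gap between the table and the stool is 340 mm.

The table's nearest face is 340 mm from the stool's −y face.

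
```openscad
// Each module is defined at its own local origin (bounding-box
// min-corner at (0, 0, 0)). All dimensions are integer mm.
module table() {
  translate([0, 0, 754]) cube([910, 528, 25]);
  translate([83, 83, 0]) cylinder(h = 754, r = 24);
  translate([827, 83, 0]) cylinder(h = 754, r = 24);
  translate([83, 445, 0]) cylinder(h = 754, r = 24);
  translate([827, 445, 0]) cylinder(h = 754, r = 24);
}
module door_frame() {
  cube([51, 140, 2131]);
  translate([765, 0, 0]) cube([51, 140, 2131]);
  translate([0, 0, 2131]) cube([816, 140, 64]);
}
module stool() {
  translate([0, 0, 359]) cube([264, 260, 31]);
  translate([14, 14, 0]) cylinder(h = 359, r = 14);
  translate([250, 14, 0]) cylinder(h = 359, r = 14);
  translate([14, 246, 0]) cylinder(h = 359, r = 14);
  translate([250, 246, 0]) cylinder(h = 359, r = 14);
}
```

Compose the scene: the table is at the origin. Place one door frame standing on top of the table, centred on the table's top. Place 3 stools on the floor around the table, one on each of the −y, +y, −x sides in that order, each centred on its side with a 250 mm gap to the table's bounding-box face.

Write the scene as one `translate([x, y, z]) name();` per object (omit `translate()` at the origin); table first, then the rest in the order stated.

table();
translate([47, 194, 779]) door_frame();
translate([323, -510, 0]) stool();
translate([323, 778, 0]) stool();
translate([-514, 134, 0]) stool();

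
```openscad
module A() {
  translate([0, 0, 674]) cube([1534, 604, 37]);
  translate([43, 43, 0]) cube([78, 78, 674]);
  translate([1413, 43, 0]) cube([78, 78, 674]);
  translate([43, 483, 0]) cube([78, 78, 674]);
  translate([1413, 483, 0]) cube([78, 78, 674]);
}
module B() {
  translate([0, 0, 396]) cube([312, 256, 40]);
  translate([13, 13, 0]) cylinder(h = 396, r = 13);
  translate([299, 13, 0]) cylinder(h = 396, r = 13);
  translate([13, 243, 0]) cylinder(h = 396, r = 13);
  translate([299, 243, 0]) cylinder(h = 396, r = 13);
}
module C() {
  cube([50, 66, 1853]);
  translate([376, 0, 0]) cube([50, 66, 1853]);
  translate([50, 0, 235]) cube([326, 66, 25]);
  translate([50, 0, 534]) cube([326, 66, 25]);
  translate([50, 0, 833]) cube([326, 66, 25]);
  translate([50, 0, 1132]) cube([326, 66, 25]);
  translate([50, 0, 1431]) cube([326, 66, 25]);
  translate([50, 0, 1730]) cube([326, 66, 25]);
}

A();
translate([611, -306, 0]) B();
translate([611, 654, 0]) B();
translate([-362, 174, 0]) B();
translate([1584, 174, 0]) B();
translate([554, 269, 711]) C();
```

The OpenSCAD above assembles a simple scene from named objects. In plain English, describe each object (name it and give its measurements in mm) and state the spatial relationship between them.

A is a table with a 1534×604 mm rectangular top, 37 mm thick, top surface at z = 711 mm, supported by four 78×78 mm square legs, each inset 43 mm from the nearest pair of top edges, running from the floor.

B is a four-legged stool. The seat is a 312×256×40 mm slab whose top surface is at z = 436 mm; four round legs, each 26 mm in diameter, run from the floor (z = 0) to the underside of the seat, each leg's axis is inset half a diameter from the nearest pair of seat edges (so the leg's bounding box is flush with the corner).

C is a wooden ladder with two side rails of 50×66 mm section and 1853 mm height, set 426 mm apart overall. Between them run 6 rectangular rungs (66 mm deep, 25 mm thick), front faces flush with the rails' −y face. The bottom of the first rung is 235 mm above the floor and each subsequent rung is 299 mm higher than the one below.

Four stools sit around the table at the −y, +y, −x, +x sides. The ladder is on top of the table, centred.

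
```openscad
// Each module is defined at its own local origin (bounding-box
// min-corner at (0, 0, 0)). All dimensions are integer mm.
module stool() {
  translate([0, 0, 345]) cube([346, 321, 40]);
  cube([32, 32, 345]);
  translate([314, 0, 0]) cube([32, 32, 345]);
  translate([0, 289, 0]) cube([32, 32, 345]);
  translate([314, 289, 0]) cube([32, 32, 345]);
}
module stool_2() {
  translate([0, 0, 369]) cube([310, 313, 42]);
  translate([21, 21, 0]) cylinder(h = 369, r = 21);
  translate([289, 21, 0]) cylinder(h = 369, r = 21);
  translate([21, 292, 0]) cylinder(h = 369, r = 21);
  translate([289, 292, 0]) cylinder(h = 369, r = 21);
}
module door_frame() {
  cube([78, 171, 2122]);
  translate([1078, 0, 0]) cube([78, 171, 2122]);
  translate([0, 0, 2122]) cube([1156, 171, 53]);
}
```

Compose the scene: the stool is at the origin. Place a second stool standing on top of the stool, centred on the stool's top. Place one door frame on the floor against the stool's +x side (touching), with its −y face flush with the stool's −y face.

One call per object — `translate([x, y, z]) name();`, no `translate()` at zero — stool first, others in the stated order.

stool();
translate([18, 4, 385]) stool_2();
translate([346, 0, 0]) door_frame();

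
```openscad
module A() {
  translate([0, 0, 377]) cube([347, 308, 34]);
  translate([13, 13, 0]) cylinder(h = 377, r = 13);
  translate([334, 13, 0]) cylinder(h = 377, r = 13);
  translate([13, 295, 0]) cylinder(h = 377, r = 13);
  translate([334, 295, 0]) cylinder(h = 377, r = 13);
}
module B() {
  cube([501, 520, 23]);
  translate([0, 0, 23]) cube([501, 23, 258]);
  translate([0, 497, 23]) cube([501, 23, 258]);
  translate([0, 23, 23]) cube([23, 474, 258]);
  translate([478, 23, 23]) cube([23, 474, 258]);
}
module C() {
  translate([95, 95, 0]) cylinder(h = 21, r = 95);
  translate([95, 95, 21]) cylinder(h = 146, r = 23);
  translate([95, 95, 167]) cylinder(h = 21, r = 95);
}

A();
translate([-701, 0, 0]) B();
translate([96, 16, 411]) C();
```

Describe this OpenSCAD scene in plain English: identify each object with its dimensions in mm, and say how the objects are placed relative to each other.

A is a four-legged stool. The seat is a 347×308×34 mm slab whose top surface is at z = 411 mm; four round legs, each 26 mm in diameter, run from the floor (z = 0) to the underside of the seat, each leg's axis is inset half a diameter from the nearest pair of seat edges (so the leg's bounding box is flush with the corner).

B is an open storage box with external size 501×520×281 mm and wall thickness 23 mm (the base is also 23 mm thick). The base covers the whole footprint; the four walls stand on the base, with the y-facing walls full-width and the x-facing walls fitting between their inner faces.

C is a spool: two coaxial disc flanges of radius 95 mm and thickness 21 mm, joined by a core cylinder of radius 23 mm and height 146 mm. The lower flange rests on z = 0 and the three cylinders share a vertical axis.

The open box is on the floor beside the stool on its −x side. The spool is on top of the stool.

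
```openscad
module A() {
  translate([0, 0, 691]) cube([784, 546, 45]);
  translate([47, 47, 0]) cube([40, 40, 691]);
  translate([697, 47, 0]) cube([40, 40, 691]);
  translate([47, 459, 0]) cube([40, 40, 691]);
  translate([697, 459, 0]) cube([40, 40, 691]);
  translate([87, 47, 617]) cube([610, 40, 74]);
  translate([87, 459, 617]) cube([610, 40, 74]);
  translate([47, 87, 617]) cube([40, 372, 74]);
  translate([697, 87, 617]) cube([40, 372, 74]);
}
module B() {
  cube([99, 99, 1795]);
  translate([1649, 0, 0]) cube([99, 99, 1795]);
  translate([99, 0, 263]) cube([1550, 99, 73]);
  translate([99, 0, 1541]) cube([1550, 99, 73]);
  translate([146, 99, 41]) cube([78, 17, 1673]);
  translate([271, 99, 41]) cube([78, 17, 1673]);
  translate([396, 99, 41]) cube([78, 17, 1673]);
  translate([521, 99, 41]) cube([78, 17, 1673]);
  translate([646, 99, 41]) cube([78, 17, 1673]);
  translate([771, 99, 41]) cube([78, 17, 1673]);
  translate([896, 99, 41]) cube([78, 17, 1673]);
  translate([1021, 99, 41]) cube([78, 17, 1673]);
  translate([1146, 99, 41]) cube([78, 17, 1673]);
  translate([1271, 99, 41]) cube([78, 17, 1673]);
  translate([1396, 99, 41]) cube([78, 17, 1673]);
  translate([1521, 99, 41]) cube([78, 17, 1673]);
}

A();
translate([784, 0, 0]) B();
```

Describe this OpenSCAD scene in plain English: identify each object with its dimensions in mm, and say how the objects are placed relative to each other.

A is a table: top 784 mm (x) × 546 mm (y), 45 mm thick, upper face at z = 736 mm, on four 40×40 mm square legs, each inset 47 mm from the nearest pair of top edges, running from z = 0 to the bottom of the top. Four apron rails, 40 mm thick and 74 mm tall, run between adjacent legs with their top edges flush with the underside of the top and their outer faces flush with the legs' outer faces.

B is a fence section. Two 99×99 mm posts, 1795 mm tall, stand on the floor with a clear span of 1550 mm between their inner faces. Two horizontal rails of 99×73 mm section span the gap between the posts with their undersides at z = 263 mm and z = 1541 mm, flush with the posts' −y face. 12 pickets, each 78 mm wide, 17 mm thick and 1673 mm tall, are fixed to the +y face of the rails with their bottoms at z = 41 mm, evenly spaced across the span with equal gaps (rounded down to the nearest mm) at the −x end and between each pair — any rounding remainder accumulates at the +x end.

The fence section is against the table's +x side, with their −y faces flush.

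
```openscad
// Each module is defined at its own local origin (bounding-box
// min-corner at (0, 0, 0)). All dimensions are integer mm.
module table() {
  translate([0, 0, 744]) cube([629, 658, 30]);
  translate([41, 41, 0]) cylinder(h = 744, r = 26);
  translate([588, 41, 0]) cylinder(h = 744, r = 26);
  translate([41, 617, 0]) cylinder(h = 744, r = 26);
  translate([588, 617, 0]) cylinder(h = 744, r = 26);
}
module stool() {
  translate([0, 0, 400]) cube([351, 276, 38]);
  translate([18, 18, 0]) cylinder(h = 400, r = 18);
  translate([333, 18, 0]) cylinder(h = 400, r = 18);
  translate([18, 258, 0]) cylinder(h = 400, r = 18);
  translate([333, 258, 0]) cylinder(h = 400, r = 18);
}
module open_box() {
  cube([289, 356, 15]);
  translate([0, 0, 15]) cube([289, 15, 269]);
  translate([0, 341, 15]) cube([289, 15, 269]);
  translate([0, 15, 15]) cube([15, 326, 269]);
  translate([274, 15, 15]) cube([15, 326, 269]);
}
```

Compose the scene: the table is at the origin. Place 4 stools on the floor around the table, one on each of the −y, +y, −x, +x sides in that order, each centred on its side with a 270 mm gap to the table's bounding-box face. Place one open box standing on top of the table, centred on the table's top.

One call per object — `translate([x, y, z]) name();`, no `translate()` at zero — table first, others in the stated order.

table();
translate([139, -546, 0]) stool();
translate([139, 928, 0]) stool();
translate([-621, 191, 0]) stool();
translate([899, 191, 0]) stool();
translate([170, 151, 774]) open_box();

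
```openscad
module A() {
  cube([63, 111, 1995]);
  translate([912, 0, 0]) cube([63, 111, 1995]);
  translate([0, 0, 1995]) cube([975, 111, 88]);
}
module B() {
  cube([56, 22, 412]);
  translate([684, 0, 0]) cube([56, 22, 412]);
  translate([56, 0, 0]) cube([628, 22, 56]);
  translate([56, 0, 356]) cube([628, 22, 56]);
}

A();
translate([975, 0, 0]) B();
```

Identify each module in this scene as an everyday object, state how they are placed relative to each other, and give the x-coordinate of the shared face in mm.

The door frame's +x face and the picture frame's −x face are both at x = 975 mm.

A is a door frame. B is a picture frame. The picture frame is against the door frame's +x side, with their −y faces flush. The x-coordinate of the shared face is 975 mm.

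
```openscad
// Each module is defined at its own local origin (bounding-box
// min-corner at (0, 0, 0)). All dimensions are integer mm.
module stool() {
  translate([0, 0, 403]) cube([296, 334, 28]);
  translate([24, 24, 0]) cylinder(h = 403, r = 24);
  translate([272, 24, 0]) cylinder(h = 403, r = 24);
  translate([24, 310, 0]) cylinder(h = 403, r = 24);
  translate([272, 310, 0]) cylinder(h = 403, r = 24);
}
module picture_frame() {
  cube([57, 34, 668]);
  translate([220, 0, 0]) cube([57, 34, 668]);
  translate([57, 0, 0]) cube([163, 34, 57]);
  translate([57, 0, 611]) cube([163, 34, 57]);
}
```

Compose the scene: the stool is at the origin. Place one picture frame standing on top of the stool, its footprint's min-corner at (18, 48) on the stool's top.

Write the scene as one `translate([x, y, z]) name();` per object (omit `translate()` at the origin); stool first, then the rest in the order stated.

stool();
translate([18, 48, 431]) picture_frame();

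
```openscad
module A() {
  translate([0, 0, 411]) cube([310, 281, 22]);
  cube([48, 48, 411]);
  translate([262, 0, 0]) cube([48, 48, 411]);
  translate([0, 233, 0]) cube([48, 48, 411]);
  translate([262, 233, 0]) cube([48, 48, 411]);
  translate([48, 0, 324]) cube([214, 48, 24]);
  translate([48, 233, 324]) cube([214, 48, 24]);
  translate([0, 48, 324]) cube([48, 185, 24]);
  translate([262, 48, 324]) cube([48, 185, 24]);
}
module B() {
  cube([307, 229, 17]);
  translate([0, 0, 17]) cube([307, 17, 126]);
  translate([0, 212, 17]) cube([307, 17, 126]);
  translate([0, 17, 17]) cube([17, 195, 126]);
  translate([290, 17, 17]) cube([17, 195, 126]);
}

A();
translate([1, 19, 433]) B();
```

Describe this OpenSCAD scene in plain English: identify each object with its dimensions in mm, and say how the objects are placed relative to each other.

A is a simple wooden stool: a rectangular seat 310 mm (x) by 281 mm (y), 22 mm thick, top face at z = 433 mm, on four square legs, each 48×48 mm in cross-section. The legs rest on z = 0, each flush with a corner of the seat. Four stretchers, 48 mm wide and 24 mm tall, connect adjacent legs with their undersides at z = 324 mm, each running between the inner faces of the legs it joins and aligned with the legs' outer faces on the other axis.

B is an open-topped rectangular box: outside dimensions 307×229×143 mm, with a uniform wall and base thickness of 17 mm. The base is a full 307×229 slab on the floor; four walls sit on top of the base. The front and back walls (the −y and +y sides) span the full width; the two side walls fit between them.

The open box is on top of the stool.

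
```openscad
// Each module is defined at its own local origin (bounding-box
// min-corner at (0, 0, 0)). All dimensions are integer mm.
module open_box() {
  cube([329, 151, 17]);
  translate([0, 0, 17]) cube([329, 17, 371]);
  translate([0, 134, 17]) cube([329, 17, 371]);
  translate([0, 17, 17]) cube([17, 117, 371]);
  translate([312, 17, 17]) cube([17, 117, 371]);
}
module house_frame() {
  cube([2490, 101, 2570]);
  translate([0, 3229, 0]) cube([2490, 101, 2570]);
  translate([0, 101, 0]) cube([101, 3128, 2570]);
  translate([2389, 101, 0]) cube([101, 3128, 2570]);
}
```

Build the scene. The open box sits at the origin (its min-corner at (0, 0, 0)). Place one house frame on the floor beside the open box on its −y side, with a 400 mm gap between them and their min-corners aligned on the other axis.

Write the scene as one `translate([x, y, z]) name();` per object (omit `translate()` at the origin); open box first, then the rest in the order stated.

open_box();
translate([0, -3730, 0]) house_frame();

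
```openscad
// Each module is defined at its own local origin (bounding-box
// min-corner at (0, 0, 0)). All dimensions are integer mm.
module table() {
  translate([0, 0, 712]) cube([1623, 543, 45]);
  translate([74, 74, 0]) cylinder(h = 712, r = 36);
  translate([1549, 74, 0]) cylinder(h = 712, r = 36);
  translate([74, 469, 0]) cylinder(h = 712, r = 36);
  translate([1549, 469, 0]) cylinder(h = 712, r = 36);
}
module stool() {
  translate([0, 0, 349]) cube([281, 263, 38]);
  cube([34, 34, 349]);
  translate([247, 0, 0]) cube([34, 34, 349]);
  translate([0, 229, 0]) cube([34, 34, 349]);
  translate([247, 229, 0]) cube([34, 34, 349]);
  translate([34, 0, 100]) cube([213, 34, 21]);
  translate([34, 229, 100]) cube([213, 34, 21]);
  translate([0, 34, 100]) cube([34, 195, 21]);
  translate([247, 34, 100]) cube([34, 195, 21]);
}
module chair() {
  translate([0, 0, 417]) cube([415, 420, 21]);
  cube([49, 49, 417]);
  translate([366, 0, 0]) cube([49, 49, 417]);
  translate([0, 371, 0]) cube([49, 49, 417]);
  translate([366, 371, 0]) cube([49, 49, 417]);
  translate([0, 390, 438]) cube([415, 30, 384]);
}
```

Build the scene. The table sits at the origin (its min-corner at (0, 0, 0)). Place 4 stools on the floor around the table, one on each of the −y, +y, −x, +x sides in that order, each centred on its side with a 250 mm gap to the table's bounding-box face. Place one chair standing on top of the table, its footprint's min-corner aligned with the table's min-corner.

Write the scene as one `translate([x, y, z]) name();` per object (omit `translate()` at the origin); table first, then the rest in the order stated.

table();
translate([671, -513, 0]) stool();
translate([671, 793, 0]) stool();
translate([-531, 140, 0]) stool();
translate([1873, 140, 0]) stool();
translate([0, 0, 757]) chair();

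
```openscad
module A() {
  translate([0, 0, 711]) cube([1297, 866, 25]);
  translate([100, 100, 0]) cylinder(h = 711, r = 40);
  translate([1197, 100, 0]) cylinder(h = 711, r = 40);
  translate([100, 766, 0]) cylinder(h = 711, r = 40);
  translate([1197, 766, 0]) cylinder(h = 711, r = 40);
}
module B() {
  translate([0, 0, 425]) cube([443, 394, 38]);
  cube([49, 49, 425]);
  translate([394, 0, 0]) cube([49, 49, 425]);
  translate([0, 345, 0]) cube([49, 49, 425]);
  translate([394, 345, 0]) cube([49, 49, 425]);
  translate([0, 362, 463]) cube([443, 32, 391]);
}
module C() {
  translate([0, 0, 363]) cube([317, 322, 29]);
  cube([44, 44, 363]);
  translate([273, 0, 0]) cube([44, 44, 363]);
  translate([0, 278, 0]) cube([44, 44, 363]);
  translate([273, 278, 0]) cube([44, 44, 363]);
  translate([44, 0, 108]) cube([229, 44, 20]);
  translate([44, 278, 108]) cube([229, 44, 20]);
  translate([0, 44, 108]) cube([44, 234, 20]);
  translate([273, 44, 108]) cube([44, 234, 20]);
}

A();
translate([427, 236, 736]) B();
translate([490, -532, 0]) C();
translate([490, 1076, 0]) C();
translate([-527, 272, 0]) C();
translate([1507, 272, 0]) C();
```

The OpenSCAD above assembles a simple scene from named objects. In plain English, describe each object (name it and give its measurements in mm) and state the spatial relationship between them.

A is a table with a 1297×866 mm rectangular top, 25 mm thick, top surface at z = 736 mm, supported by four round legs of 80 mm diameter, each leg's bounding box inset 60 mm from the nearest pair of top edges, running from the floor.

B is a chair. The seat is a 443×394×38 mm slab with its top at z = 463 mm, on four 49×49 mm corner legs (flush with the seat edges, standing on z = 0). A flat backrest 32 mm thick, 391 mm tall, spans the full seat width and rises from the seat top along its +y edge, rear face flush with the rear of the seat.

C is a simple wooden stool: a rectangular seat 317 mm (x) by 322 mm (y), 29 mm thick, top face at z = 392 mm, on four square legs, each 44×44 mm in cross-section. The legs rest on z = 0, each flush with a corner of the seat. Four stretchers, 44 mm wide and 20 mm tall, connect adjacent legs with their undersides at z = 108 mm, each running between the inner faces of the legs it joins and aligned with the legs' outer faces on the other axis.

The chair is on top of the table, centred. Four stools sit around the table at the −y, +y, −x, +x sides.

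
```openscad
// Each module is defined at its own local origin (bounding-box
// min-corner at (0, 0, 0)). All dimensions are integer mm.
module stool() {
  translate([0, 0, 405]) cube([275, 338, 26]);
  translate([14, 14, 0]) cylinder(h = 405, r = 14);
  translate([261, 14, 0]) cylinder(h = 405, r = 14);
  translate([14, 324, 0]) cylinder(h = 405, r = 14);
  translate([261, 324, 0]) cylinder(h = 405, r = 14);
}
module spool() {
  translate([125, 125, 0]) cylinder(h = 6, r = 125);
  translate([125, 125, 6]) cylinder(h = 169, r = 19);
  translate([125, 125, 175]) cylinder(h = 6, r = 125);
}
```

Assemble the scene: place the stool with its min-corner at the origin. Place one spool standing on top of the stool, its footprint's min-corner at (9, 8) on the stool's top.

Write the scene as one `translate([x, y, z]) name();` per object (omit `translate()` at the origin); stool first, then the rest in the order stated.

stool();
translate([9, 8, 431]) spool();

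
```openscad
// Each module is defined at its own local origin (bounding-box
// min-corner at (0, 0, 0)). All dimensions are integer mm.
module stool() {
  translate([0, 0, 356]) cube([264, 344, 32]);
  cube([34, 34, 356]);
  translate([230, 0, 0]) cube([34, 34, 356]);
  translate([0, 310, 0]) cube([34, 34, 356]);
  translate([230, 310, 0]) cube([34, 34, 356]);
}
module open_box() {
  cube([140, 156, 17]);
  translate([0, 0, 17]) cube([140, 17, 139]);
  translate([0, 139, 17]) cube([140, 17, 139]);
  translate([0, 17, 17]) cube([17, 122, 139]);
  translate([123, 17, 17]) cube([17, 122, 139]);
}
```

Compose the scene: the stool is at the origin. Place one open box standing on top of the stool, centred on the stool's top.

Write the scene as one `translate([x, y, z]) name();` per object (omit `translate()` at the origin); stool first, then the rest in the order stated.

stool();
translate([62, 94, 388]) open_box();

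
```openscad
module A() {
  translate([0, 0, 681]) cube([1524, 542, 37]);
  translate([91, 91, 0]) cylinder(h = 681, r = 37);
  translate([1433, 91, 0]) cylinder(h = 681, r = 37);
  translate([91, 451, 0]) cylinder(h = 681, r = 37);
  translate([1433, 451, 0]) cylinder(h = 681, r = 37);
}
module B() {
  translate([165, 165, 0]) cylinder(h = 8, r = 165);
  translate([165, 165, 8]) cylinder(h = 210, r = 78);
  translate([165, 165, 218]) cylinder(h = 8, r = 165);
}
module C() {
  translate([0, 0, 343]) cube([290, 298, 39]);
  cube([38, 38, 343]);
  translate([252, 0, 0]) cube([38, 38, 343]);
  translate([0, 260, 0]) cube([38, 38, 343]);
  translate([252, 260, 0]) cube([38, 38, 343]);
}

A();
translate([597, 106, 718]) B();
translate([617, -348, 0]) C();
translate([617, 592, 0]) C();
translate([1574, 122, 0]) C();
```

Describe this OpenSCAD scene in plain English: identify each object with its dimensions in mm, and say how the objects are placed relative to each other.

A is a table with a 1524×542 mm rectangular top, 37 mm thick, top surface at z = 718 mm, supported by four round legs of 74 mm diameter, each leg's bounding box inset 54 mm from the nearest pair of top edges, running from the floor.

B is a spool: two coaxial disc flanges of radius 165 mm and thickness 8 mm, joined by a core cylinder of radius 78 mm and height 210 mm. The lower flange rests on z = 0 and the three cylinders share a vertical axis.

C is a simple wooden stool: a rectangular seat 290 mm (x) by 298 mm (y), 39 mm thick, top face at z = 382 mm, on four square legs, each 38×38 mm in cross-section. The legs rest on z = 0, each flush with a corner of the seat.

The spool is on top of the table, centred. Three stools sit around the table at the −y, +y, +x sides.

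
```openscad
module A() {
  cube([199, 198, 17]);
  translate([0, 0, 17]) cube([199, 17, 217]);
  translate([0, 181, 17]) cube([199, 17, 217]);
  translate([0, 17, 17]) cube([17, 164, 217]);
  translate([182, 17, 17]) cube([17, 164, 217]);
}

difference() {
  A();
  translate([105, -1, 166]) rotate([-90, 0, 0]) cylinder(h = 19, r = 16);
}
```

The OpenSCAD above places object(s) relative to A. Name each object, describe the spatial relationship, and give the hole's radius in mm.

The subtracted cylinder has r = 16 mm.

A is an open box. The open box has a circular hole through its front wall. The hole's radius is 16 mm.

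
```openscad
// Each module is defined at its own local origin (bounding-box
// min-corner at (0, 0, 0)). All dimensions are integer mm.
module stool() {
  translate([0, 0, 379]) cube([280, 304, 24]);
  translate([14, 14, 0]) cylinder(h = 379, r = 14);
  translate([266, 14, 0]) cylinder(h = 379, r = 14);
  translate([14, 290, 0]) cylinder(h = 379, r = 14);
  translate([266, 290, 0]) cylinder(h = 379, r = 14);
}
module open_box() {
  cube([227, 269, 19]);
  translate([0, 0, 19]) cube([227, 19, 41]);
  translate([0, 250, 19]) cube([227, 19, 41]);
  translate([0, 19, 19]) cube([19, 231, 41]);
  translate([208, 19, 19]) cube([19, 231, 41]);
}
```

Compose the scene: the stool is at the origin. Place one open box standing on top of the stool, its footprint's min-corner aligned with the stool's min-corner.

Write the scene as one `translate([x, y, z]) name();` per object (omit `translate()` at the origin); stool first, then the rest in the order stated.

stool();
translate([0, 0, 403]) open_box();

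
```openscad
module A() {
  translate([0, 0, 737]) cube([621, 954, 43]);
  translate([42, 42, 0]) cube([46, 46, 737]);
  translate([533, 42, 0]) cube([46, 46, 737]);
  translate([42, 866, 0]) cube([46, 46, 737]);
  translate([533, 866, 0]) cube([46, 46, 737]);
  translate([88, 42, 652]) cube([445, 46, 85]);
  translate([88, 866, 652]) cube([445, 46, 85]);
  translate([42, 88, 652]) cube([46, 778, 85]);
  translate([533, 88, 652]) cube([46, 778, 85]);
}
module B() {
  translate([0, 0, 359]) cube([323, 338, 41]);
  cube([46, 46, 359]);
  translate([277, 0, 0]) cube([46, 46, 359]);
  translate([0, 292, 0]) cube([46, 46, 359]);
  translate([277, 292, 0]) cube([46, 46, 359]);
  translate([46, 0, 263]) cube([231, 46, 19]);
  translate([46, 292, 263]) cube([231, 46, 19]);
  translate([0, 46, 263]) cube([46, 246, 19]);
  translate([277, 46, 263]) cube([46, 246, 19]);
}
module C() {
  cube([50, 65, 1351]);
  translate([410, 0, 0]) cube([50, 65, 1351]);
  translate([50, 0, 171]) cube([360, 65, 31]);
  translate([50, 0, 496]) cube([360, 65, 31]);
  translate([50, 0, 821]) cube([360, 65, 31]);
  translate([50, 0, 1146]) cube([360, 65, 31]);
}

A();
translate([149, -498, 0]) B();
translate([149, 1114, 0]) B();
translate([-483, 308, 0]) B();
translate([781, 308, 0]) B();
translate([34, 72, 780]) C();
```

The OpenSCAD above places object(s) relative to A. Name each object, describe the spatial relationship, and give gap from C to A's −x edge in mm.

A is a table. B is a stool. C is a ladder. Four stools sit around the table at the −y, +y, −x, +x sides. The ladder is on top of the table. The gap from the ladder to the table's −x edge is 34 mm.

The ladder's min-x is at 34; the table's min-x is 0; gap = 34 mm.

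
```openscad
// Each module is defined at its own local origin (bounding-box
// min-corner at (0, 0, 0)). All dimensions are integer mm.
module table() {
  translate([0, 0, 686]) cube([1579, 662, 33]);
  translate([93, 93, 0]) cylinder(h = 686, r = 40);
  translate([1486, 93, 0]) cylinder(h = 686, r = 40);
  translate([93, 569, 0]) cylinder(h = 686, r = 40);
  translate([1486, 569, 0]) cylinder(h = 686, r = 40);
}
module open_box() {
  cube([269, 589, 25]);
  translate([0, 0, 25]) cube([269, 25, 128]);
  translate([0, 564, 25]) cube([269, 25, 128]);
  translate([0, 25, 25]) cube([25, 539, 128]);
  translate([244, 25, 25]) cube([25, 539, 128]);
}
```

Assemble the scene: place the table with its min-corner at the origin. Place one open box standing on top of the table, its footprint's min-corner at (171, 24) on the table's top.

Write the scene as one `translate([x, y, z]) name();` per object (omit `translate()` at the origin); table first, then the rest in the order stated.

table();
translate([171, 24, 719]) open_box();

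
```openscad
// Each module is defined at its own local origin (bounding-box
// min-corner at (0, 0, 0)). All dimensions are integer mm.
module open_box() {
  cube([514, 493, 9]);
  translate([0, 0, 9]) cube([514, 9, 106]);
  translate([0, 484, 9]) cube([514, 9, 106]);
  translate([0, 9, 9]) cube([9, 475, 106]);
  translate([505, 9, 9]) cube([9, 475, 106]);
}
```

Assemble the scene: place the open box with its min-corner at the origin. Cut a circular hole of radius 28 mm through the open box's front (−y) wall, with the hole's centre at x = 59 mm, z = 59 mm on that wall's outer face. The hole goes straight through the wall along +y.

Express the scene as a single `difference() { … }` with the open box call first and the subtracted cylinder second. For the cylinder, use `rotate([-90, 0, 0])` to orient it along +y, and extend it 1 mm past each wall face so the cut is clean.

difference() {
  open_box();
  translate([59, -1, 59]) rotate([-90, 0, 0]) cylinder(h = 11, r = 28);
}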